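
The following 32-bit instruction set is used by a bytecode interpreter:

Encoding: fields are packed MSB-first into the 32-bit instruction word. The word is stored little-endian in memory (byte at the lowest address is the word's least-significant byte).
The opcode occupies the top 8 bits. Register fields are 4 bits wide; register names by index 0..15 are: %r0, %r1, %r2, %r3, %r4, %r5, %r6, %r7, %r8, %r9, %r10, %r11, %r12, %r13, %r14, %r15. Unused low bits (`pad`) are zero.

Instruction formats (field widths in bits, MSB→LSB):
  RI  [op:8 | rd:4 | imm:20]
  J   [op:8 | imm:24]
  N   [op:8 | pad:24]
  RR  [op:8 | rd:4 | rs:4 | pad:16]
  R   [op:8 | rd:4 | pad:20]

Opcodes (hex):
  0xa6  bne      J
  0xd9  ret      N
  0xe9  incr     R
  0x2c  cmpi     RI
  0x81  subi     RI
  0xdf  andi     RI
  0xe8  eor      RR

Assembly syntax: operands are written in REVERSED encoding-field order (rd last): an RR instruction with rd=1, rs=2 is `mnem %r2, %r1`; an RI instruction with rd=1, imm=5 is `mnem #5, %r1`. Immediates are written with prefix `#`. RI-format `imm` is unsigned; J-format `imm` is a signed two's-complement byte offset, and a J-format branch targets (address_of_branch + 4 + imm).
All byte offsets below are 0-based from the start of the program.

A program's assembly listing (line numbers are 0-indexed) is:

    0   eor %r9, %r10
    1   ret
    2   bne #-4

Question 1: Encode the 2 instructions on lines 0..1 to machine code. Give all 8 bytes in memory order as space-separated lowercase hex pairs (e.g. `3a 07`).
line 0 (eor): pack op=0xe8:8|rd=10:4|rs=9:4|pad=0:16 = 0xe8a90000; little→ 00 00 a9 e8
line 1 (ret): pack op=0xd9:8|pad=0:24 = 0xd9000000; little→ 00 00 00 d9

00 00 a9 e8 00 00 00 d9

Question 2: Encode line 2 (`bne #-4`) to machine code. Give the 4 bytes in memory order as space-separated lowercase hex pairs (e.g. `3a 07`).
line 2 (bne): pack op=0xa6:8|imm=-4:24 = 0xa6fffffc; little→ fc ff ff a6

fc ff ff a6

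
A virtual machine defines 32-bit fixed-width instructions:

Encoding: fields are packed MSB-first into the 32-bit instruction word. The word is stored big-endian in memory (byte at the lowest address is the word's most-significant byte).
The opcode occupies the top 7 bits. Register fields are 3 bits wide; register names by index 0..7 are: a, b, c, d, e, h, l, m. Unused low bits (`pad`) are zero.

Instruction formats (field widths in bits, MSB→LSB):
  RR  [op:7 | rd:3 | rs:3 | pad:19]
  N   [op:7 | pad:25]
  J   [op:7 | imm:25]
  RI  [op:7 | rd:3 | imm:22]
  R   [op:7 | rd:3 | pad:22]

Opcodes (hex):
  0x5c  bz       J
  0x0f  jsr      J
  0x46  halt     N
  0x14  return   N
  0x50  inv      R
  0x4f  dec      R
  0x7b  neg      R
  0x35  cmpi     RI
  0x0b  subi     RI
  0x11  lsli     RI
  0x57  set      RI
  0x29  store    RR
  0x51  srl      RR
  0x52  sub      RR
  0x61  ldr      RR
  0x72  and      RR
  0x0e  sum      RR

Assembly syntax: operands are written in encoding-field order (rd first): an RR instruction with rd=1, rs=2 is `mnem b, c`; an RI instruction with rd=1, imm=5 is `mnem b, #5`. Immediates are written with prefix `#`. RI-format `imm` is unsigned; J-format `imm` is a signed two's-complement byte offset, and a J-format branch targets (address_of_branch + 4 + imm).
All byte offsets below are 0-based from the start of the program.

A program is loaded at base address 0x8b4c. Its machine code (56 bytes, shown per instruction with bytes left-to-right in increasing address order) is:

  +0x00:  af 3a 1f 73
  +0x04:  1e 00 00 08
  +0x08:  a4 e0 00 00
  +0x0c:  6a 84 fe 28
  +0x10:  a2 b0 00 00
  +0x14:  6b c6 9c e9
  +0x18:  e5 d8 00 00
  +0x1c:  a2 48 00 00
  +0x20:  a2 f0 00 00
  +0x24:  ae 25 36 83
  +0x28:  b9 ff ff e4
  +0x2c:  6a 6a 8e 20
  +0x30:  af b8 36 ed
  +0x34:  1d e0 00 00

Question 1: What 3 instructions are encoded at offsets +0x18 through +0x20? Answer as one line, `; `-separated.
and m, d; srl b, b; srl d, l

[18] e5 d8 00 00 → 0xe5d80000
  op=0xe5d80000>>25=0x72 ⇒ and (RR)
  [24:22] rd=7 = m
  [21:19] rs=3 = d
[1c] a2 48 00 00 → 0xa2480000
  op=0xa2480000>>25=0x51 ⇒ srl (RR)
  [24:22] rd=1 = b
  [21:19] rs=1 = b
[20] a2 f0 00 00 → 0xa2f00000
  op=0xa2f00000>>25=0x51 ⇒ srl (RR)
  [24:22] rd=3 = d
  [21:19] rs=6 = l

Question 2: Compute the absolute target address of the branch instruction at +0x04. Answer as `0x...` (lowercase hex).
+0x04: 1e 00 00 08 ⇒ word 0x1e000008 (big)
  op=0x1e000008>>25=0xf ⇒ jsr (J)
  imm: (w>>0)&0x1ffffff=0x8 → #8
  target = base 0x8b4c + off 0x04 + 4 + imm 8 = 0x8b5c

0x8b5c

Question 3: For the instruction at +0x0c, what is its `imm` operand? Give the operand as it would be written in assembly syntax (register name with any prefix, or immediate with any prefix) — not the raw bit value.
+0x0c: 6a 84 fe 28 ⇒ word 0x6a84fe28 (big)
  opcode bits[31:25]=0x35: cmpi/RI
  [24:22] rd=2 = c
  [21:0] imm=327208 = #327208

#327208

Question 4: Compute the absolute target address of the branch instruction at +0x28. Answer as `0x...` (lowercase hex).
0x8b5c

off 0x28: read b9 ff ff e4 as big → 0xb9ffffe4
  opcode bits[31:25]=0x5c: bz/J
  [24:0] imm=33554404 (s25→-28) = #-28
  target = base 0x8b4c + off 0x28 + 4 + imm -28 = 0x8b5c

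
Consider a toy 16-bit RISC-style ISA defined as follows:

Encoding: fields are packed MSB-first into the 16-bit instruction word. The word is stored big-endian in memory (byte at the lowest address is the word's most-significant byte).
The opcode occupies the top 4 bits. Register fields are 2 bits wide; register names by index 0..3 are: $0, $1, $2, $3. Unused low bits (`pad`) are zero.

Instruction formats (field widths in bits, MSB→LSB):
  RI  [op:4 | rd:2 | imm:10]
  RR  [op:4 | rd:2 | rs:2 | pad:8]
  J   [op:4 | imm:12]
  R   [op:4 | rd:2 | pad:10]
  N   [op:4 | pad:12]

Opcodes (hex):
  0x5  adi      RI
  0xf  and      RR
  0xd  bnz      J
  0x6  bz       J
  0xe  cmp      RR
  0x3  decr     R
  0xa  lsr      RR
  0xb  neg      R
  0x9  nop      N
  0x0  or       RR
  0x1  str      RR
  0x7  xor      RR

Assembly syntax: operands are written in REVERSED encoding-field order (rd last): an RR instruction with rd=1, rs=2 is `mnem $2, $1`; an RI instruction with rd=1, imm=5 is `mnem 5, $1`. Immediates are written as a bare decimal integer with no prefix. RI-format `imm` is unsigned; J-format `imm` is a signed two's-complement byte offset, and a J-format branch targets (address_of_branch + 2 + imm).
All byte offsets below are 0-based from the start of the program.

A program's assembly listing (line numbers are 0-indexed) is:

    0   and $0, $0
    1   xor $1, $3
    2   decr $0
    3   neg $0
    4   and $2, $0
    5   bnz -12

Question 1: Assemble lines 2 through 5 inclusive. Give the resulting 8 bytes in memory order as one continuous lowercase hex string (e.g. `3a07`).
line 2 (decr): pack op=0x3:4|rd=0:2|pad=0:10 = 0x3000; big→ 30 00
line 3 (neg): pack op=0xb:4|rd=0:2|pad=0:10 = 0xb000; big→ b0 00
line 4 (and): pack op=0xf:4|rd=0:2|rs=2:2|pad=0:8 = 0xf200; big→ f2 00
line 5 (bnz): pack op=0xd:4|imm=-12:12 = 0xdff4; big→ df f4

3000b000f200dff4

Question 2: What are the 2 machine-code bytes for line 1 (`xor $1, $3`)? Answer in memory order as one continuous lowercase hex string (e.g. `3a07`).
7d00

L1: xor op=0x7:4|rd=3:2|rs=1:2|pad=0:8 ⇒ 0x7d00 ⇒ big 7d 00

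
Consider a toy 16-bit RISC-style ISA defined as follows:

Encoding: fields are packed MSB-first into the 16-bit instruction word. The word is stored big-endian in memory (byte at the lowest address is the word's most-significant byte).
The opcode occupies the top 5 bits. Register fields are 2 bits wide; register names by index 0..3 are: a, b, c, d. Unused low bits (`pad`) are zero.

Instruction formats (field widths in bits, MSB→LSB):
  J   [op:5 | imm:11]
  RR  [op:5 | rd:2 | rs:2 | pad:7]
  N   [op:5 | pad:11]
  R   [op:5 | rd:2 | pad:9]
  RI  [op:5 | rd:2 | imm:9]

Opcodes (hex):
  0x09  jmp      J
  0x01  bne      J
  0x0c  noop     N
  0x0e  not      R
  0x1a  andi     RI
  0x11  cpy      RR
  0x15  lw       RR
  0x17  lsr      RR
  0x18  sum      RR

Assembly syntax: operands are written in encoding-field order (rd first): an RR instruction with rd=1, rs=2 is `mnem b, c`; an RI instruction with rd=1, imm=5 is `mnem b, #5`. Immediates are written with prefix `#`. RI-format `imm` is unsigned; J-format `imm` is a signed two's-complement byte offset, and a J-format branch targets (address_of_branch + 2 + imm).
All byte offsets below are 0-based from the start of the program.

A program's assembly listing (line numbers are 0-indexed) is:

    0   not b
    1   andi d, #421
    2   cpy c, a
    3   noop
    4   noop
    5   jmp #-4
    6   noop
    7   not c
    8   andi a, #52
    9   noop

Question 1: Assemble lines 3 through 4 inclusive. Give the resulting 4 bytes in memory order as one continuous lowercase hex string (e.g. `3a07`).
60006000

L3: noop op=0xc:5|pad=0:11 ⇒ 0x6000 ⇒ big 60 00
L4: noop op=0xc:5|pad=0:11 ⇒ 0x6000 ⇒ big 60 00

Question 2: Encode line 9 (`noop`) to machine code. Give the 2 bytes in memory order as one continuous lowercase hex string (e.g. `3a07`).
9. noop fields op=0xc:5|pad=0:11 → word 6000h → 60 00

6000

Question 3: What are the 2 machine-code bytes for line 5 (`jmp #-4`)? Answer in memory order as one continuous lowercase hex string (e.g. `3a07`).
4ffc

line 5 (jmp): pack op=0x9:5|imm=-4:11 = 0x4ffc; big→ 4f fc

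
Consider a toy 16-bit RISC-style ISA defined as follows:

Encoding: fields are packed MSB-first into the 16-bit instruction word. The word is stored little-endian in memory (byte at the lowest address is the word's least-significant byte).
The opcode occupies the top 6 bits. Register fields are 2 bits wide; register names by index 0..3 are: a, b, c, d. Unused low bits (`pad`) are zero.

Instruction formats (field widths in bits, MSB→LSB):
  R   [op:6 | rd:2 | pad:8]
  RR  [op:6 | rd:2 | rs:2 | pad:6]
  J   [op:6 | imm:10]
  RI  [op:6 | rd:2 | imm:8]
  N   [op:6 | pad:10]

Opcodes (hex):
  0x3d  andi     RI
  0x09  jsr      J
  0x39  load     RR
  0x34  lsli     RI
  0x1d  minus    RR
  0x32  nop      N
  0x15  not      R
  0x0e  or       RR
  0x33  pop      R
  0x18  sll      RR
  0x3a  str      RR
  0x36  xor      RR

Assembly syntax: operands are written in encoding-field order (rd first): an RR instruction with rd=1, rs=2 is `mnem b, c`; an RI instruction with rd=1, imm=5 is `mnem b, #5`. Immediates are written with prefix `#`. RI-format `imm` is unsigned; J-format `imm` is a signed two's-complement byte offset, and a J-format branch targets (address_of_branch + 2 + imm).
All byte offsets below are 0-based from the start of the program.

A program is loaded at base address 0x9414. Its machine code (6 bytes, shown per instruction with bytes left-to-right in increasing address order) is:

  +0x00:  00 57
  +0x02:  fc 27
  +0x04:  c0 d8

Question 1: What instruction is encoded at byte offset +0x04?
+0x04: c0 d8 ⇒ word 0xd8c0 (little)
  op=0xd8c0>>10=0x36 ⇒ xor (RR)
  rd: (w>>8)&0x3=0x0 → a
  rs: (w>>6)&0x3=0x3 → d

xor a, d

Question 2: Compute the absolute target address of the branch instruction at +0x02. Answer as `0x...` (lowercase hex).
0x9414

@+02  little-endian(fc 27) = 0x27fc
  opcode bits[15:10]=0x9: jsr/J
  [9:0] imm=1020 (s10→-4) = #-4
  target = base 0x9414 + off 0x02 + 2 + imm -4 = 0x9414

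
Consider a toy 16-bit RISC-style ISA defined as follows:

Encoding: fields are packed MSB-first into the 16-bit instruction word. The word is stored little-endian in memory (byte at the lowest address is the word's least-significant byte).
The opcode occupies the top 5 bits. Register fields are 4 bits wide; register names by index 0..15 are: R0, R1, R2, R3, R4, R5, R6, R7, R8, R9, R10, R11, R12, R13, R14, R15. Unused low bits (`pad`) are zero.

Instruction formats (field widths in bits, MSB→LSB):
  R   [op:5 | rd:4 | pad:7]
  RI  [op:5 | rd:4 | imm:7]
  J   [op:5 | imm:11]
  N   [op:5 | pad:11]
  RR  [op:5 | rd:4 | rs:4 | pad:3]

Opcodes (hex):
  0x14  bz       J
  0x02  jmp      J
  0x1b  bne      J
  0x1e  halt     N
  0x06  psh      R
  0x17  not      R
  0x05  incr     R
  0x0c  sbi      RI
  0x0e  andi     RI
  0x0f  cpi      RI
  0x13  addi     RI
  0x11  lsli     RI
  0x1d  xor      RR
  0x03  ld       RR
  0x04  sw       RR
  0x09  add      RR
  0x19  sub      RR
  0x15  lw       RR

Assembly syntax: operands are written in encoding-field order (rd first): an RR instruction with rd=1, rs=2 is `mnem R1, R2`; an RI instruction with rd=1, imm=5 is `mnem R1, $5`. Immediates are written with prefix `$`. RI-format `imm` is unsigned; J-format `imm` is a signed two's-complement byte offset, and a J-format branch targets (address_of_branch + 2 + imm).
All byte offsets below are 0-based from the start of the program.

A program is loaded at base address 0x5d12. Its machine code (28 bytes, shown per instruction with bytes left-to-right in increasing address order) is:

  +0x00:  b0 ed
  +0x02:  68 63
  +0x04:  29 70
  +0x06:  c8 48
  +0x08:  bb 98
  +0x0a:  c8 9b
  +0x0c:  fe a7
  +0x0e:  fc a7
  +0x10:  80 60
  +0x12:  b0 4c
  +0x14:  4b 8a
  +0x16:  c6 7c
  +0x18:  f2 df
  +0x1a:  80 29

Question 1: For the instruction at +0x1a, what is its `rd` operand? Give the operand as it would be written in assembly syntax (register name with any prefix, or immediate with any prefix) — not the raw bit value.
off 0x1a: read 80 29 as little → 0x2980
  top 5b → 0x5 → incr [R]
  rd: (w>>7)&0xf=0x3 → R3

R3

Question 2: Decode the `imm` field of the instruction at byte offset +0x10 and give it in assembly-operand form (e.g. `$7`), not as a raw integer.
[10] 80 60 → 0x6080
  op=0x6080>>11=0xc ⇒ sbi (RI)
  [10:7] rd=1 = R1
  [6:0] imm=0 = $0

$0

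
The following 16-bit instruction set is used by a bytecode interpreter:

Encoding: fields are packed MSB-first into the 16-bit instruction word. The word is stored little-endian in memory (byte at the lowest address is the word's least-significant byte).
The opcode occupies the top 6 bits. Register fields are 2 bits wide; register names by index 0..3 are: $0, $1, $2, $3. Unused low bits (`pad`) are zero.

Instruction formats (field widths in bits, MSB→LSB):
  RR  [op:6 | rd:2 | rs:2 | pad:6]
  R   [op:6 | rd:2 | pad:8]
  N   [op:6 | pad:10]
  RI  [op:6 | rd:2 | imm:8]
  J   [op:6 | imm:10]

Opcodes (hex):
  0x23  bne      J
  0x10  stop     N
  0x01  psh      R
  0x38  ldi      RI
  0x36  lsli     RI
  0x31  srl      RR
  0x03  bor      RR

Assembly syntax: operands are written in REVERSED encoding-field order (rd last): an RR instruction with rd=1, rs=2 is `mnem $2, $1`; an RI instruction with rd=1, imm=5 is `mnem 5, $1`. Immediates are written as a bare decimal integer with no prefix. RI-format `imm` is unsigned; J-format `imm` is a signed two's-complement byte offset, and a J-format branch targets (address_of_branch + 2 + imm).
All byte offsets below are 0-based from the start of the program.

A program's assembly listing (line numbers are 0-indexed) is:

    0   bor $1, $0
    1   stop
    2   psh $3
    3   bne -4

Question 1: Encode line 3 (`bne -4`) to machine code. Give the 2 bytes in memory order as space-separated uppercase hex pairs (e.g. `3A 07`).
3. bne fields op=0x23:6|imm=-4:10 → word 8ffch → fc 8f

FC 8F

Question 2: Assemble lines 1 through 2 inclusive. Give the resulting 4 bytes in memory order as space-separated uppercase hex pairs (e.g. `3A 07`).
line 1 (stop): pack op=0x10:6|pad=0:10 = 0x4000; little→ 00 40
line 2 (psh): pack op=0x1:6|rd=3:2|pad=0:8 = 0x0700; little→ 00 07

00 40 00 07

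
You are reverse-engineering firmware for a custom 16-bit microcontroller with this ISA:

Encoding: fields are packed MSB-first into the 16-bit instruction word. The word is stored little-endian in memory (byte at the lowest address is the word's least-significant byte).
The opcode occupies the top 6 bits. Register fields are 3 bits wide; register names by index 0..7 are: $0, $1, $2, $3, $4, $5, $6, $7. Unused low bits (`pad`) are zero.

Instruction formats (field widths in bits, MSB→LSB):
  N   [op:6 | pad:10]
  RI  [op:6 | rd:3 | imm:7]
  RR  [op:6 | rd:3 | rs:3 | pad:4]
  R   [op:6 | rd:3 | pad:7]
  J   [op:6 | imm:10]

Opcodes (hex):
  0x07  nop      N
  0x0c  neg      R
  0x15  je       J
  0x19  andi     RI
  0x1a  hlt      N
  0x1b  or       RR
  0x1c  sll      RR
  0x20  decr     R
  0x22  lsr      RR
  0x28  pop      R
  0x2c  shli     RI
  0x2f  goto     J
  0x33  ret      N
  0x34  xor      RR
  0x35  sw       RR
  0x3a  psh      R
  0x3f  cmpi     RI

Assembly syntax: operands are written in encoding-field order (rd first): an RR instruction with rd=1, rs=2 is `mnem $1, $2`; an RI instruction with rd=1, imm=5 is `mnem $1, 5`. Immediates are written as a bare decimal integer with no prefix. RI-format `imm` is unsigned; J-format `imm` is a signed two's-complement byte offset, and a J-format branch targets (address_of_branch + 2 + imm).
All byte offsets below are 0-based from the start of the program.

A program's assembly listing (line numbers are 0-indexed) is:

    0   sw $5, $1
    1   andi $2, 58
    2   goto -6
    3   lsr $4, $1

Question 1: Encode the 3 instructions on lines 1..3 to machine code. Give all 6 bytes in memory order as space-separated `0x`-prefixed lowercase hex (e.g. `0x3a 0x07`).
0x3a 0x65 0xfa 0xbf 0x10 0x8a

1. andi fields op=0x19:6|rd=2:3|imm=58:7 → word 653ah → 3a 65
2. goto fields op=0x2f:6|imm=-6:10 → word bffah → fa bf
3. lsr fields op=0x22:6|rd=4:3|rs=1:3|pad=0:4 → word 8a10h → 10 8a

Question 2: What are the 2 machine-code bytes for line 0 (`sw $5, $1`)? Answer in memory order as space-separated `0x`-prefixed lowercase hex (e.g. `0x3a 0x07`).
0. sw fields op=0x35:6|rd=5:3|rs=1:3|pad=0:4 → word d690h → 90 d6

0x90 0xd6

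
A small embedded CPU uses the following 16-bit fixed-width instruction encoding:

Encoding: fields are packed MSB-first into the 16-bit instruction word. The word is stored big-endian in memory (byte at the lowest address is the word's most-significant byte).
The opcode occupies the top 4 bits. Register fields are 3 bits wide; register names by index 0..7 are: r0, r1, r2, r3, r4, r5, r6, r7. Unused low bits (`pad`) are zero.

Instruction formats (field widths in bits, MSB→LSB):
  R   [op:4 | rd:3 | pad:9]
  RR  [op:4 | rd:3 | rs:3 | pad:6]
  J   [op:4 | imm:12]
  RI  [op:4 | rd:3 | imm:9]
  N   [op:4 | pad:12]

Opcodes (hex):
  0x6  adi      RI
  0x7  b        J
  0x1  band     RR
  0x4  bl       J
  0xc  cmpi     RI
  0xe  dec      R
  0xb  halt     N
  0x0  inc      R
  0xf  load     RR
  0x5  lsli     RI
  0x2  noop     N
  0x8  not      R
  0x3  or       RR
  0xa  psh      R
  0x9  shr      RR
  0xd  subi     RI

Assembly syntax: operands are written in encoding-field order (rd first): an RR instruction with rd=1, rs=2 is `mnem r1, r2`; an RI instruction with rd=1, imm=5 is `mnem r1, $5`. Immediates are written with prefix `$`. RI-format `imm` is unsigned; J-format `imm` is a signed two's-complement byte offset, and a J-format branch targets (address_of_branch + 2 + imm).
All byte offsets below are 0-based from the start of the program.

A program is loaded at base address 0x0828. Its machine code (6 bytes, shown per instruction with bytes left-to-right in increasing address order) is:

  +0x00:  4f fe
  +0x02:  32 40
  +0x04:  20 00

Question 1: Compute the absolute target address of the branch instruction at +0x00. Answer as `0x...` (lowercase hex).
0x0828

+0x00: 4f fe ⇒ word 0x4ffe (big)
  op=0x4ffe>>12=0x4 ⇒ bl (J)
  imm: (w>>0)&0xfff=0xffe (s12→-2) → $-2
  target = base 0x0828 + off 0x00 + 2 + imm -2 = 0x0828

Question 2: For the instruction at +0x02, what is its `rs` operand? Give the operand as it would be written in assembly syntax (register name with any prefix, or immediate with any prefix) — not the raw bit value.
r1

@+02  big-endian(32 40) = 0x3240
  opcode bits[15:12]=0x3: or/RR
  rd@[11:9]=0x1 ⇒ r1
  rs@[8:6]=0x1 ⇒ r1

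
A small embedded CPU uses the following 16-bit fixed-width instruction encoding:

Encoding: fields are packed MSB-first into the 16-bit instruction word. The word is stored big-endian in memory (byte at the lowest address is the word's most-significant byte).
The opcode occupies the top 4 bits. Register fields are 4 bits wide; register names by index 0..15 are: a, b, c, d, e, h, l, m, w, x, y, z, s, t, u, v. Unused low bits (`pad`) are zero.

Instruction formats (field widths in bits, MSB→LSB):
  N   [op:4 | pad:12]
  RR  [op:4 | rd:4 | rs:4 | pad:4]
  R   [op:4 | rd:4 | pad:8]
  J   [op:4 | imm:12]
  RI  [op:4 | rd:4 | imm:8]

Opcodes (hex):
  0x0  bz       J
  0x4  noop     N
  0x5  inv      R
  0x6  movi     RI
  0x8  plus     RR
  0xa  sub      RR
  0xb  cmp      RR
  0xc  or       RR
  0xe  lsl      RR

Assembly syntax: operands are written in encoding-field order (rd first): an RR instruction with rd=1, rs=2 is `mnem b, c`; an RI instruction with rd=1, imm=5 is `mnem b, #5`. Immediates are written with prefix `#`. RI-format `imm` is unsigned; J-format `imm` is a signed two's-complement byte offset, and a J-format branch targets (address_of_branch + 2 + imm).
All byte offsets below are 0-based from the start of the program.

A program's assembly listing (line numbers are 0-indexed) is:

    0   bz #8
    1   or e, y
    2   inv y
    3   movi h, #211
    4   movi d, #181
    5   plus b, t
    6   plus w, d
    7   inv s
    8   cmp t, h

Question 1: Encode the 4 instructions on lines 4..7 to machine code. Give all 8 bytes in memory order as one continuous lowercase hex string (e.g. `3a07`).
L4: movi op=0x6:4|rd=3:4|imm=181:8 ⇒ 0x63b5 ⇒ big 63 b5
L5: plus op=0x8:4|rd=1:4|rs=13:4|pad=0:4 ⇒ 0x81d0 ⇒ big 81 d0
L6: plus op=0x8:4|rd=8:4|rs=3:4|pad=0:4 ⇒ 0x8830 ⇒ big 88 30
L7: inv op=0x5:4|rd=12:4|pad=0:8 ⇒ 0x5c00 ⇒ big 5c 00

63b581d088305c00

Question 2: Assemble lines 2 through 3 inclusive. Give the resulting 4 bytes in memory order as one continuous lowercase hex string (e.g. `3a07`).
line 2 (inv): pack op=0x5:4|rd=10:4|pad=0:8 = 0x5a00; big→ 5a 00
line 3 (movi): pack op=0x6:4|rd=5:4|imm=211:8 = 0x65d3; big→ 65 d3

5a0065d3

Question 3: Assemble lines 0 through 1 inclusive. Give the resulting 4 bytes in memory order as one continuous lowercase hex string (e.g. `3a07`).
0008c4a0

0. bz fields op=0x0:4|imm=8:12 → word 0008h → 00 08
1. or fields op=0xc:4|rd=4:4|rs=10:4|pad=0:4 → word c4a0h → c4 a0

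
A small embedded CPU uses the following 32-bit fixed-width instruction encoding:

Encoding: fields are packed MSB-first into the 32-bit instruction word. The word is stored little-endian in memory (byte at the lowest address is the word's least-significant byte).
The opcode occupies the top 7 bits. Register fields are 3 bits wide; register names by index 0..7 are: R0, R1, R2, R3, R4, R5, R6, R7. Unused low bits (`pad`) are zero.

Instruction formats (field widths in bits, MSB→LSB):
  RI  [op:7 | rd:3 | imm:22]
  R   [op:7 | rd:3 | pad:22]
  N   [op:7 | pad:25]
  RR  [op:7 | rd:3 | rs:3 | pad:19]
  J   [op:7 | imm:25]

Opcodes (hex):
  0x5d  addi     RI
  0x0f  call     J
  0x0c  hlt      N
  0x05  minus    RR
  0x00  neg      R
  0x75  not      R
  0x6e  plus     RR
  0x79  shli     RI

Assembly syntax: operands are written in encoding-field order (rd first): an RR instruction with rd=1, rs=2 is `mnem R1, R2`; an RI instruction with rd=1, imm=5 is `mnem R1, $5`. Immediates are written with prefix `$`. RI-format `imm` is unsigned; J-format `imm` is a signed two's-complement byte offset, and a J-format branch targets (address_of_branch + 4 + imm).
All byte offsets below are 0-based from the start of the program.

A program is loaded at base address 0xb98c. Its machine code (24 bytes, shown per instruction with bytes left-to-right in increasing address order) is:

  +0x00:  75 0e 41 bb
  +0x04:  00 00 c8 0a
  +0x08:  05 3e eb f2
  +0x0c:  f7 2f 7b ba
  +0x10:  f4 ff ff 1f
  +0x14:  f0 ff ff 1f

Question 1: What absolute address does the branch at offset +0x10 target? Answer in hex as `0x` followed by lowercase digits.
+0x10: f4 ff ff 1f ⇒ word 0x1ffffff4 (little)
  opcode bits[31:25]=0xf: call/J
  [24:0] imm=33554420 (s25→-12) = $-12
  target = base 0xb98c + off 0x10 + 4 + imm -12 = 0xb994

0xb994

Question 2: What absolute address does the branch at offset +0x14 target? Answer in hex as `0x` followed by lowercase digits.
off 0x14: read f0 ff ff 1f as little → 0x1ffffff0
  op=0x1ffffff0>>25=0xf ⇒ call (J)
  imm@[24:0]=0x1fffff0 (s25→-16) ⇒ $-16
  target = base 0xb98c + off 0x14 + 4 + imm -16 = 0xb994

0xb994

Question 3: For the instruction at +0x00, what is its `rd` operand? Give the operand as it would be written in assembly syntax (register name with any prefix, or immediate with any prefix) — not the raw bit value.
R5

+0x00: 75 0e 41 bb ⇒ word 0xbb410e75 (little)
  op=0xbb410e75>>25=0x5d ⇒ addi (RI)
  [24:22] rd=5 = R5
  [21:0] imm=69237 = $69237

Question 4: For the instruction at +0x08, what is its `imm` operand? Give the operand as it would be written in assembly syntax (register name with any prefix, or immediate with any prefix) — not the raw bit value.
$2833925

@+08  little-endian(05 3e eb f2) = 0xf2eb3e05
  op=0xf2eb3e05>>25=0x79 ⇒ shli (RI)
  rd@[24:22]=0x3 ⇒ R3
  imm@[21:0]=0x2b3e05 ⇒ $2833925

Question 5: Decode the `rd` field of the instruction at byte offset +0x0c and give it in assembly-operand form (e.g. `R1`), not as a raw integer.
R1

off 0x0c: read f7 2f 7b ba as little → 0xba7b2ff7
  opcode bits[31:25]=0x5d: addi/RI
  rd@[24:22]=0x1 ⇒ R1
  imm@[21:0]=0x3b2ff7 ⇒ $3878903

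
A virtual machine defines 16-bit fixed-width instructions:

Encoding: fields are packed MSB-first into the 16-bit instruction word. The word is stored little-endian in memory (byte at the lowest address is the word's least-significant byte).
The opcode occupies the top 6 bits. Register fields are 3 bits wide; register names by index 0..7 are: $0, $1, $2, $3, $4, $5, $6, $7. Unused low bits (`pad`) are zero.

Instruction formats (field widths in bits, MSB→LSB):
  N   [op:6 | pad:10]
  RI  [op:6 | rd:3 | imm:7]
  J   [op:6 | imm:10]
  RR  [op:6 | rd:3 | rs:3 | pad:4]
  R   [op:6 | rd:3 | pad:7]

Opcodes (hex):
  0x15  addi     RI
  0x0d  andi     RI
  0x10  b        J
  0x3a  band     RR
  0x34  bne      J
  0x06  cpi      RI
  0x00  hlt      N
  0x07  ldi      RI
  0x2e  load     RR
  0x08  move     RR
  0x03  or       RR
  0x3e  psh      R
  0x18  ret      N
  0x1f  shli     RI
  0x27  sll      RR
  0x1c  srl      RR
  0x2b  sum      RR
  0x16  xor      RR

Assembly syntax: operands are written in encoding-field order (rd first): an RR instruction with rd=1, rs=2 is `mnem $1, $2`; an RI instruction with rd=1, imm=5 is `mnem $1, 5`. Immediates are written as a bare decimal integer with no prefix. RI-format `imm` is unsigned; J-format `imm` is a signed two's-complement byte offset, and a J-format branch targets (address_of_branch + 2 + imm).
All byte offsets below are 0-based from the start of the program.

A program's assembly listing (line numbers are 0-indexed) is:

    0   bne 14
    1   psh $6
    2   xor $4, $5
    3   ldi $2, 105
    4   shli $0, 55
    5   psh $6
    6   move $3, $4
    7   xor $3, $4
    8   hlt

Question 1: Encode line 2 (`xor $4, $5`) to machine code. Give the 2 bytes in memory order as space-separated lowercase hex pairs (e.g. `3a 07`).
50 5a

2. xor fields op=0x16:6|rd=4:3|rs=5:3|pad=0:4 → word 5a50h → 50 5a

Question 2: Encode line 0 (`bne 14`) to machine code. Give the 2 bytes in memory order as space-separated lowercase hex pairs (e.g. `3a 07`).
line 0 (bne): pack op=0x34:6|imm=14:10 = 0xd00e; little→ 0e d0

0e d0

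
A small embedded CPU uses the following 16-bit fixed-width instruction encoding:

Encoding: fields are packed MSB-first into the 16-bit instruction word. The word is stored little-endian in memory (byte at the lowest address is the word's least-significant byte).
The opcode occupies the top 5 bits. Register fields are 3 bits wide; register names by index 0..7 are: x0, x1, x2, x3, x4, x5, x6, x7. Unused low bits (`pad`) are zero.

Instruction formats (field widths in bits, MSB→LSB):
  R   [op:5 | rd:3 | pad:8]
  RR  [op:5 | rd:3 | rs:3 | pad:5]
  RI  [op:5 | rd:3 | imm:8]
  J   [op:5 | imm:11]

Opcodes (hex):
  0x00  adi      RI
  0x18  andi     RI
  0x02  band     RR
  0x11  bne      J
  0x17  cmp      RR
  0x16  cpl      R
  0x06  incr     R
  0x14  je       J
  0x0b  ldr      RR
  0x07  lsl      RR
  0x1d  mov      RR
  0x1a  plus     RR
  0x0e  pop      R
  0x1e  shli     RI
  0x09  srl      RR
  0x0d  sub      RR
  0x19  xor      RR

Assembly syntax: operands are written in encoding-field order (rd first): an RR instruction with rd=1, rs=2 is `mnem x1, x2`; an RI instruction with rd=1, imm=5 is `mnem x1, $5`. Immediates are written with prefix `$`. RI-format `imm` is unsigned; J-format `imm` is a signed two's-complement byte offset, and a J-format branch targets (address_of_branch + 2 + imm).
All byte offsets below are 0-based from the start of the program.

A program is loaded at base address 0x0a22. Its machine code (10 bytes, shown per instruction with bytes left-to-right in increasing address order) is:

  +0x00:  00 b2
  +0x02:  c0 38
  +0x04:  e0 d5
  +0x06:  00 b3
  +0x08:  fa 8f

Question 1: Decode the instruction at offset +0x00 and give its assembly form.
off 0x00: read 00 b2 as little → 0xb200
  top 5b → 0x16 → cpl [R]
  rd: (w>>8)&0x7=0x2 → x2

cpl x2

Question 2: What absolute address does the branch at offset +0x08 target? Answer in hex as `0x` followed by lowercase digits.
[08] fa 8f → 0x8ffa
  op=0x8ffa>>11=0x11 ⇒ bne (J)
  imm@[10:0]=0x7fa (s11→-6) ⇒ $-6
  target = base 0x0a22 + off 0x08 + 2 + imm -6 = 0x0a26

0x0a26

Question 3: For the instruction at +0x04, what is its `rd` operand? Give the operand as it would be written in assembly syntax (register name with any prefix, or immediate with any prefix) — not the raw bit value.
x5

off 0x04: read e0 d5 as little → 0xd5e0
  op=0xd5e0>>11=0x1a ⇒ plus (RR)
  rd@[10:8]=0x5 ⇒ x5
  rs@[7:5]=0x7 ⇒ x7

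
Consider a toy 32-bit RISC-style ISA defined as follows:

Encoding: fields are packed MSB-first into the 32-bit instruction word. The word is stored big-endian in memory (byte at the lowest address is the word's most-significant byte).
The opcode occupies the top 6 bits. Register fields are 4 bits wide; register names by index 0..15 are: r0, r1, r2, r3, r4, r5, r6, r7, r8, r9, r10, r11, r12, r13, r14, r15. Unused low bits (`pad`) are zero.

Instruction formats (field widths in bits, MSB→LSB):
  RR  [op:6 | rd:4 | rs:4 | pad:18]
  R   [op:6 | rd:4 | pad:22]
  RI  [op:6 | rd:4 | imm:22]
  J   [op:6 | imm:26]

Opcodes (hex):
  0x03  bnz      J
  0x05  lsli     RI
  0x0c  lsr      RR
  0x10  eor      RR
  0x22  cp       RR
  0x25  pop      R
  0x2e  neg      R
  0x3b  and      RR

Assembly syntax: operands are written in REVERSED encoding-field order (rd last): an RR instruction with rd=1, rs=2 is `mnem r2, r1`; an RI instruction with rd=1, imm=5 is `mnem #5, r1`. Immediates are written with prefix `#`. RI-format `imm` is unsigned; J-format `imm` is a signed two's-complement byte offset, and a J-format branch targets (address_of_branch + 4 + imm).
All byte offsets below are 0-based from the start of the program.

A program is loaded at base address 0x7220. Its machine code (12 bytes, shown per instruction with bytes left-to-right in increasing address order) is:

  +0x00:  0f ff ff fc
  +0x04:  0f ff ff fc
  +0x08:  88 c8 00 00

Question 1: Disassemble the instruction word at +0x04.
bnz #-4

+0x04: 0f ff ff fc ⇒ word 0x0ffffffc (big)
  op=0x0ffffffc>>26=0x3 ⇒ bnz (J)
  imm@[25:0]=0x3fffffc (s26→-4) ⇒ #-4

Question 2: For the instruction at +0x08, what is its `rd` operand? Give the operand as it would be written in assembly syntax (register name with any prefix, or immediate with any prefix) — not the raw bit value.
r3

[08] 88 c8 00 00 → 0x88c80000
  top 6b → 0x22 → cp [RR]
  [25:22] rd=3 = r3
  [21:18] rs=2 = r2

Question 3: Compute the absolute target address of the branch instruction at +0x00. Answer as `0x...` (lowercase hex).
+0x00: 0f ff ff fc ⇒ word 0x0ffffffc (big)
  opcode bits[31:26]=0x3: bnz/J
  [25:0] imm=67108860 (s26→-4) = #-4
  target = base 0x7220 + off 0x00 + 4 + imm -4 = 0x7220

0x7220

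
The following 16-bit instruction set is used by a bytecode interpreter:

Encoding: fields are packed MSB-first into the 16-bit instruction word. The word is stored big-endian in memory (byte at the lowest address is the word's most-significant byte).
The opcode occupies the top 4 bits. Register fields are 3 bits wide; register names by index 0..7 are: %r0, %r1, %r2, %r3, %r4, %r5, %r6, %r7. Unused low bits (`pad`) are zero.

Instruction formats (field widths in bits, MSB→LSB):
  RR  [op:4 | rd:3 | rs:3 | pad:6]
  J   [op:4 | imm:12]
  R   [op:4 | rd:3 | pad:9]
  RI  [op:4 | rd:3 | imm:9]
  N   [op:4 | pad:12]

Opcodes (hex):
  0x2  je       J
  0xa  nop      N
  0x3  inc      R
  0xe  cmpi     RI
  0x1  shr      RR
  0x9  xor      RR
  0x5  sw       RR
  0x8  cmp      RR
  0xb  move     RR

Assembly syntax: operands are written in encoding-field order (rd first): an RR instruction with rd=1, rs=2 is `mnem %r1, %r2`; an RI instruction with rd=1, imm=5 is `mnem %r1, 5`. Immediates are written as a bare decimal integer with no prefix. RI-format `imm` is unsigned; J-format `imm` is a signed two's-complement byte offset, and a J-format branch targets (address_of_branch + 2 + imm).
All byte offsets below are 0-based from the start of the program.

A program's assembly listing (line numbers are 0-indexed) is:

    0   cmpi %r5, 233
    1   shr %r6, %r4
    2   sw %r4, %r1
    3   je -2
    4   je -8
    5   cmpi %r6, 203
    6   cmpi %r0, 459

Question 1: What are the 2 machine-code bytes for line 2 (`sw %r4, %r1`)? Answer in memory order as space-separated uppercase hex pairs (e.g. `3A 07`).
line 2 (sw): pack op=0x5:4|rd=4:3|rs=1:3|pad=0:6 = 0x5840; big→ 58 40

58 40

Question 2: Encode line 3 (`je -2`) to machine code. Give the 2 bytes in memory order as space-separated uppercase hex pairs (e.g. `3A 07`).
2F FE

3. je fields op=0x2:4|imm=-2:12 → word 2ffeh → 2f fe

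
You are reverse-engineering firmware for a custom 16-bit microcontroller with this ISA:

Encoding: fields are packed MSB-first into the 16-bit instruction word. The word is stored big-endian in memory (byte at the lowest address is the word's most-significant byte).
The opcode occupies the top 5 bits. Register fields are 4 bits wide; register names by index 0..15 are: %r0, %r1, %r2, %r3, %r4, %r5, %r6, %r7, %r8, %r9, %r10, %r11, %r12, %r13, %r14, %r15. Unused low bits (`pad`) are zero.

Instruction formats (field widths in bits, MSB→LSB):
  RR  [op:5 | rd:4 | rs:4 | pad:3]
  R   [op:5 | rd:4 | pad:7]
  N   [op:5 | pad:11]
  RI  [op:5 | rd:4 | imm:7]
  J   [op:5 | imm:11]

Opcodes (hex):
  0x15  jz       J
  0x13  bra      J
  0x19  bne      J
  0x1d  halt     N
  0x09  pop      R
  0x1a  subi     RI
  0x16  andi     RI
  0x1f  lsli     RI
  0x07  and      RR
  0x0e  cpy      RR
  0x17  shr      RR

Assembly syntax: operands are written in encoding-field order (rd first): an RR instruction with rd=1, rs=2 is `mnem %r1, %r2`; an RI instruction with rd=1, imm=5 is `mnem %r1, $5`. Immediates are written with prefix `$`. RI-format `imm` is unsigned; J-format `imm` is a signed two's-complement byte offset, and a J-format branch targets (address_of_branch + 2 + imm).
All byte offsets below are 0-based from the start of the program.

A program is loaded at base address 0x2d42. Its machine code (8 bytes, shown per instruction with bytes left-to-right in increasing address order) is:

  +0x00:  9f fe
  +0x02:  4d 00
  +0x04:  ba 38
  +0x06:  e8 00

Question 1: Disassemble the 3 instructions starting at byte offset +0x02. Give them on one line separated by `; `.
off 0x02: read 4d 00 as big → 0x4d00
  op=0x4d00>>11=0x9 ⇒ pop (R)
  [10:7] rd=10 = %r10
off 0x04: read ba 38 as big → 0xba38
  op=0xba38>>11=0x17 ⇒ shr (RR)
  [10:7] rd=4 = %r4
  [6:3] rs=7 = %r7
off 0x06: read e8 00 as big → 0xe800
  op=0xe800>>11=0x1d ⇒ halt (N)

pop %r10; shr %r4, %r7; halt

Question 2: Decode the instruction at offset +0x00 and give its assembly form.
bra $-2

@+00  big-endian(9f fe) = 0x9ffe
  top 5b → 0x13 → bra [J]
  imm@[10:0]=0x7fe (s11→-2) ⇒ $-2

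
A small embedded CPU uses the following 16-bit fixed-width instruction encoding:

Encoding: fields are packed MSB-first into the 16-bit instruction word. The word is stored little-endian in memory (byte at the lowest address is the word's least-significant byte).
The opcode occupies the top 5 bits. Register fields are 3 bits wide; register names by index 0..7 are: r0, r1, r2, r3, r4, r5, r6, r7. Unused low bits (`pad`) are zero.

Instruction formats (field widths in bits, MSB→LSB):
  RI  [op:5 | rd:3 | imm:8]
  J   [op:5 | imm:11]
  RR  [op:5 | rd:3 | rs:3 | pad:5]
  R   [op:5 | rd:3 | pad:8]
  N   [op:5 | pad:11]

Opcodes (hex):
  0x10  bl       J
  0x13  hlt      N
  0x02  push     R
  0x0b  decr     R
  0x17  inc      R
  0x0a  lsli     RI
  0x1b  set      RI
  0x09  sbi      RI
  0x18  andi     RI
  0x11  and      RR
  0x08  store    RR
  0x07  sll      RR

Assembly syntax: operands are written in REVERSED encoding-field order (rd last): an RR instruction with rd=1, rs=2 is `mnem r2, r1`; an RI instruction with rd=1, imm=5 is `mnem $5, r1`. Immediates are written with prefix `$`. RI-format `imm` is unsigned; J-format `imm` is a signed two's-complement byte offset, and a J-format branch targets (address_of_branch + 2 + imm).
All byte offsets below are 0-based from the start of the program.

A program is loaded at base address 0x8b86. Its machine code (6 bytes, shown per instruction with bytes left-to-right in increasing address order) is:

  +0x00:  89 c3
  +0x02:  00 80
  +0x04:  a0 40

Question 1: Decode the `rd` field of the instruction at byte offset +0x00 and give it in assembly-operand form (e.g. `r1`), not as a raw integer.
@+00  little-endian(89 c3) = 0xc389
  opcode bits[15:11]=0x18: andi/RI
  rd: (w>>8)&0x7=0x3 → r3
  imm: (w>>0)&0xff=0x89 → $137

r3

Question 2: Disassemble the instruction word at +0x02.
bl $0

@+02  little-endian(00 80) = 0x8000
  top 5b → 0x10 → bl [J]
  [10:0] imm=0 = $0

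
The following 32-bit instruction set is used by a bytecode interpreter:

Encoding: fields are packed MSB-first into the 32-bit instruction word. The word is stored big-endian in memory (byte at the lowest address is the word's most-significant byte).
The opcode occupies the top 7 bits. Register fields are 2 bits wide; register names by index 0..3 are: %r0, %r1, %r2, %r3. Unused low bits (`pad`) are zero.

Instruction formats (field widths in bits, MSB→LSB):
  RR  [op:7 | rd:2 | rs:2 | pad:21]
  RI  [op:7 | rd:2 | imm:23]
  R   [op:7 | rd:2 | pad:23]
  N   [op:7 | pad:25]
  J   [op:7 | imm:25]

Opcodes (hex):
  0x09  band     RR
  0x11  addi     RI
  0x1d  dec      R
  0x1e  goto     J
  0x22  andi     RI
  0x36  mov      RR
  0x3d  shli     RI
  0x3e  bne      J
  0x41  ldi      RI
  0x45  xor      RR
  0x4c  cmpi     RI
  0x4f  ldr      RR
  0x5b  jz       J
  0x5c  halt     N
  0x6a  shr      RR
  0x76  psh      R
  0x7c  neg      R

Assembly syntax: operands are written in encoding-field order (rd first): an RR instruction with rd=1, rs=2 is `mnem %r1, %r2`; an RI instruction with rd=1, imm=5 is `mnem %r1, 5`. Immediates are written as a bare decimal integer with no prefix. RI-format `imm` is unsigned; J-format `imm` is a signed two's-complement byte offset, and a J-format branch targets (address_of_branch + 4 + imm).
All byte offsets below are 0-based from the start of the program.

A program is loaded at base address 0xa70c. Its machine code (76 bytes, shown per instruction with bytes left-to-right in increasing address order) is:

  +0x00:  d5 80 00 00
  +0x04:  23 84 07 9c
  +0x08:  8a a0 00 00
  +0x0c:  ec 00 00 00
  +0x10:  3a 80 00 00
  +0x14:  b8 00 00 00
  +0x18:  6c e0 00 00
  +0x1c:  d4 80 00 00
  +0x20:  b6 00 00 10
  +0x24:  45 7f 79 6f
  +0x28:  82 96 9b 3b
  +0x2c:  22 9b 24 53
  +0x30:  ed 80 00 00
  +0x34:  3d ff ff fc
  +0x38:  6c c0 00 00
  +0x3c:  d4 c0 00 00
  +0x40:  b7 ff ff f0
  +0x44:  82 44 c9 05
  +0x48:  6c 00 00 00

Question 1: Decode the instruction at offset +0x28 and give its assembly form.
ldi %r1, 1481531

off 0x28: read 82 96 9b 3b as big → 0x82969b3b
  op=0x82969b3b>>25=0x41 ⇒ ldi (RI)
  rd: (w>>23)&0x3=0x1 → %r1
  imm: (w>>0)&0x7fffff=0x169b3b → 1481531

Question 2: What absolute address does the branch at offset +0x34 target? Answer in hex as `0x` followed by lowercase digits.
0xa740

off 0x34: read 3d ff ff fc as big → 0x3dfffffc
  opcode bits[31:25]=0x1e: goto/J
  [24:0] imm=33554428 (s25→-4) = -4
  target = base 0xa70c + off 0x34 + 4 + imm -4 = 0xa740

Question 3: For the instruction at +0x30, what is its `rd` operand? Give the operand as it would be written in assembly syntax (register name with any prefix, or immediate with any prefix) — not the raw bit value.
%r3

off 0x30: read ed 80 00 00 as big → 0xed800000
  op=0xed800000>>25=0x76 ⇒ psh (R)
  rd@[24:23]=0x3 ⇒ %r3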